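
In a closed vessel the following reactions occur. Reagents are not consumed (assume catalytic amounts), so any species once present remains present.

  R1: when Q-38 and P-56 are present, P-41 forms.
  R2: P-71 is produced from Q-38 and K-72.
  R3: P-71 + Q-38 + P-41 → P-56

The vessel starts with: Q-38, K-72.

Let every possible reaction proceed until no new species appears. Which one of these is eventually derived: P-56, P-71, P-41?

Q-38 and K-72 present → P-71 forms (R2).
P-41 would need Q-38 and P-56 (R1), but P-56 never forms. P-56 would need P-71, Q-38, and P-41 (R3), but P-41 never forms.

P-71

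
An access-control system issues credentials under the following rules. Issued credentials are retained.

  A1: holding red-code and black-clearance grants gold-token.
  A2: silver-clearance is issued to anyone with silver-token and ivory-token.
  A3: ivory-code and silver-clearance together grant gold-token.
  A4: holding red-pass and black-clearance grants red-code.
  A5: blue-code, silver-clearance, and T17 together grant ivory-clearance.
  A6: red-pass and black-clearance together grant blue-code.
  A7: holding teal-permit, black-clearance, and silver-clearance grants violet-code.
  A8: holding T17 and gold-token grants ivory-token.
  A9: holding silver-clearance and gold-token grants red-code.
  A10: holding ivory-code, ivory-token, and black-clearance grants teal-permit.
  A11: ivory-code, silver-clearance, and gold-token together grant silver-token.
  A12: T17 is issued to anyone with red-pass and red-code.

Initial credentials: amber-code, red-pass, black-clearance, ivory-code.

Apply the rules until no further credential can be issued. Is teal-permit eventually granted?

Yes

Holding red-pass and black-clearance grants red-code (A4).
Holding red-pass and red-code grants T17 (A12).
Holding red-code and black-clearance grants gold-token (A1).
Holding T17 and gold-token grants ivory-token (A8).
Holding ivory-code, ivory-token, and black-clearance grants teal-permit (A10).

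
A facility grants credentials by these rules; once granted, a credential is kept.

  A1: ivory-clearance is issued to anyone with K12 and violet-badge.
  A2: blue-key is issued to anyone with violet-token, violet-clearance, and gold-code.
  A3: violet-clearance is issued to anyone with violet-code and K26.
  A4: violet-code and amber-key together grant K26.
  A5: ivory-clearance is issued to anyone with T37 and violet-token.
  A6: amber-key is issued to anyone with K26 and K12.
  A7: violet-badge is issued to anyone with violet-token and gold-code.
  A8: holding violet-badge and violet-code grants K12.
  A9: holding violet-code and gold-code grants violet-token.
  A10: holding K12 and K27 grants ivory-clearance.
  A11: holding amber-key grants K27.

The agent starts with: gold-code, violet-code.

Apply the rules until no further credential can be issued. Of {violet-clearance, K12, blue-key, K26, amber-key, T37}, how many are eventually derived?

Holding violet-code and gold-code grants violet-token (A9).
Holding violet-token and gold-code grants violet-badge (A7).
Holding violet-badge and violet-code grants K12 (A8).
violet-clearance would need violet-code and K26 (A3), but K26 is never granted.
K12: reached.
blue-key would need violet-token, violet-clearance, and gold-code (A2), but violet-clearance is never granted.
K26 would need violet-code and amber-key (A4), but amber-key is never granted.
amber-key would need K26 and K12 (A6), but K26 is never granted.
No rule produces T37, and it is not given.
Reached: K12 — 1 of the 6.

1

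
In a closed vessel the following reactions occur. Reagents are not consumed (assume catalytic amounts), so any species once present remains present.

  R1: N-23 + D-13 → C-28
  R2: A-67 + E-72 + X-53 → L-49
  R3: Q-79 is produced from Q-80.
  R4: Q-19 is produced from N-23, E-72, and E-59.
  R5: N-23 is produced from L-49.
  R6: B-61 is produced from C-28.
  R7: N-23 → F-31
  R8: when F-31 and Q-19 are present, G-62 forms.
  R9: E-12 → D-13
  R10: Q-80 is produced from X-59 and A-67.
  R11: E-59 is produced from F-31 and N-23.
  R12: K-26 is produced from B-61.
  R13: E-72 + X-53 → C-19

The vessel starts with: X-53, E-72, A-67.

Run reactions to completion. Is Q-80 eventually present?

No

Q-80 would need X-59 and A-67 (R10), but X-59 never forms.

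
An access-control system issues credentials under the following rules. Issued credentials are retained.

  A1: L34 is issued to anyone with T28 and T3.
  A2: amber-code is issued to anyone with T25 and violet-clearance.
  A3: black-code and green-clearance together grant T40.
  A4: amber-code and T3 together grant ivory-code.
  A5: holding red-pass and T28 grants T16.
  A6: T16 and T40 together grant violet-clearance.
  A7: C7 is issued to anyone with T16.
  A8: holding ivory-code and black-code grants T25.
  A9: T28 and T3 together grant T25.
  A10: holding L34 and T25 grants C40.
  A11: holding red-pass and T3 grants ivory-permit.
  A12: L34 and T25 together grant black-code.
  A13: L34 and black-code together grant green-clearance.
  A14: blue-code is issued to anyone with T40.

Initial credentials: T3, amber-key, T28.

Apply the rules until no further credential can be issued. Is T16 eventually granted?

No

T16 would need red-pass and T28 (A5), but red-pass is never granted.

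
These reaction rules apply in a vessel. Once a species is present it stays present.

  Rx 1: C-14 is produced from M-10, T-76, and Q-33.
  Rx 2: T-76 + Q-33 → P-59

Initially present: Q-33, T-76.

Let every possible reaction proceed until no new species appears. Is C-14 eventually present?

C-14 would need M-10, T-76, and Q-33 (Rx 1), but M-10 never forms.

No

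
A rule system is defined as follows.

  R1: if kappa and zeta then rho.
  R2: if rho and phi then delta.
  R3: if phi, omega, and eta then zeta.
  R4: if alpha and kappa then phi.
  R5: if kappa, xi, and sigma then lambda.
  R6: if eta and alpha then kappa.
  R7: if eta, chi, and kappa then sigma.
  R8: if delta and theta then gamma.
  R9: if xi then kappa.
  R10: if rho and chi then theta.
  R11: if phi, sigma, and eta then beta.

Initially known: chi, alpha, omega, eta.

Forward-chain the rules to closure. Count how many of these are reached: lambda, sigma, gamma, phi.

3

eta and alpha hold, so kappa follows (R6).
eta, chi, and kappa hold, so sigma follows (R7).
From alpha and kappa, R4 gives phi.
phi, omega, and eta hold, so zeta follows (R3).
From kappa and zeta, R1 gives rho.
From rho and chi, R10 gives theta.
From rho and phi, R2 gives delta.
From delta and theta, R8 gives gamma.
lambda would need kappa, xi, and sigma (R5), but xi is never established.
sigma: reached.
gamma: reached.
phi: reached.
Reached: sigma, gamma, and phi — 3 of the 4.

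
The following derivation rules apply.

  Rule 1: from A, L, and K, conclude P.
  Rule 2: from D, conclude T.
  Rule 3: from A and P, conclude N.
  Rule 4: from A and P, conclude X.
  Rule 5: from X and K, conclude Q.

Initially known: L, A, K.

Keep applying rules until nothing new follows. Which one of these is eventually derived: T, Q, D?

From A, L, and K, Rule 1 gives P.
A and P hold, so X follows (Rule 4).
From X and K, Rule 5 gives Q.
T would need D (Rule 2), but D is never established. No rule produces D, and it is not given.

Q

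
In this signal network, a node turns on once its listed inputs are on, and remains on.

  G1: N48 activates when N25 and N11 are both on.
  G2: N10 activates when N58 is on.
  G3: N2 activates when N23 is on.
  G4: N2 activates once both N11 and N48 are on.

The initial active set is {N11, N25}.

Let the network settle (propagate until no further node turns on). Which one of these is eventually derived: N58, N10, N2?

N2

N25 and N11 are on, so N48 activates (G1).
G4: N11 and N48 on → N2 on.
No rule produces N58, and it is not given. N10 would need N58 (G2), but N58 never turns on.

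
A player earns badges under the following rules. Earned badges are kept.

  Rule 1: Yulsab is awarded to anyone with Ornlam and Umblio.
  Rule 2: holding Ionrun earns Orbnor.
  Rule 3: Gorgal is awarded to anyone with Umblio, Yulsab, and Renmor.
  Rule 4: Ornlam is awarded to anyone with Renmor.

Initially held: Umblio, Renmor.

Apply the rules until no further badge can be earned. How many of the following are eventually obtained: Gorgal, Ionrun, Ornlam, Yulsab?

With Renmor, Ornlam is earned (Rule 4).
With Ornlam and Umblio, Yulsab is earned (Rule 1).
With Umblio, Yulsab, and Renmor, Gorgal is earned (Rule 3).
Gorgal: reached.
No rule produces Ionrun, and it is not given.
Ornlam: reached.
Yulsab: reached.
Reached: Gorgal, Ornlam, and Yulsab — 3 of the 4.

3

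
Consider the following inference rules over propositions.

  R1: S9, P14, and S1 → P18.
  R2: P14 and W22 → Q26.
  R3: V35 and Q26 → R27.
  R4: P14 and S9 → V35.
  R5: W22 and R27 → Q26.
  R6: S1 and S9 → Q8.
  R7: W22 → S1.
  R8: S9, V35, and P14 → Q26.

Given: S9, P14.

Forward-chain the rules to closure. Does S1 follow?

No

S1 would need W22 (R7), but W22 is never established.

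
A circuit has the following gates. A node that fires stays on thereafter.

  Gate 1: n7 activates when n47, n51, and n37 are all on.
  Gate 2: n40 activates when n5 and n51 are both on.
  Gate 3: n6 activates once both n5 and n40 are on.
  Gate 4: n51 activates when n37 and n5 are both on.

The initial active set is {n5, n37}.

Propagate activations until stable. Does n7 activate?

No

n7 would need n47, n51, and n37 (Gate 1), but n47 never turns on.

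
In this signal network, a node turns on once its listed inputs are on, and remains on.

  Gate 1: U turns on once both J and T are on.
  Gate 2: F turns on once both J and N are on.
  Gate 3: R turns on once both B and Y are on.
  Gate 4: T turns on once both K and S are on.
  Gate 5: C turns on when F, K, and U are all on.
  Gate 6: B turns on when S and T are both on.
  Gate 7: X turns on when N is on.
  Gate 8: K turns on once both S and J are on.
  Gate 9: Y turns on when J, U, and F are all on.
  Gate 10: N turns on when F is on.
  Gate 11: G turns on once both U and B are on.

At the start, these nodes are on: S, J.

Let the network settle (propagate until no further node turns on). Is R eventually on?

R would need B and Y (Gate 3), but Y never turns on.

No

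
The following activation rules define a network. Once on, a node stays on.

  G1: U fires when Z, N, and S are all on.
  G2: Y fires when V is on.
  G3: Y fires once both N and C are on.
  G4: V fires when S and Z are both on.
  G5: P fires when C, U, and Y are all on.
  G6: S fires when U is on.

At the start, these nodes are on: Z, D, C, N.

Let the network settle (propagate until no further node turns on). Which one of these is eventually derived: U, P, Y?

N and C are on, so Y fires (G3).
P would need C, U, and Y (G5), but U never turns on. U would need Z, N, and S (G1), but S never turns on.

Y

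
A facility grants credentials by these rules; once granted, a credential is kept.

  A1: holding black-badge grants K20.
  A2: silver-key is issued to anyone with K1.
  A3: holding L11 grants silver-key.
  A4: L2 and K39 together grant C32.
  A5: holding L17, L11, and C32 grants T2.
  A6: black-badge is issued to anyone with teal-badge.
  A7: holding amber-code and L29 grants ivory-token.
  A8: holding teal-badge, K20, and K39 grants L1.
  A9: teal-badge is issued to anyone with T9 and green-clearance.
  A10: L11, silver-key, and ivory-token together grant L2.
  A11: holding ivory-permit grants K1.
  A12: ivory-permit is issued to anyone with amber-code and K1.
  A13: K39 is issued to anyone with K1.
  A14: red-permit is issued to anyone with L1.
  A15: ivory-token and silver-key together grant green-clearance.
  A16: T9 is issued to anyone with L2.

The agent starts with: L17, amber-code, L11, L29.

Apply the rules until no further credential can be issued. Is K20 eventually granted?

Yes

Holding L11 grants silver-key (A3).
Holding amber-code and L29 grants ivory-token (A7).
Holding ivory-token and silver-key grants green-clearance (A15).
Holding L11, silver-key, and ivory-token grants L2 (A10).
Holding L2 grants T9 (A16).
Holding T9 and green-clearance grants teal-badge (A9).
Holding teal-badge grants black-badge (A6).
Holding black-badge grants K20 (A1).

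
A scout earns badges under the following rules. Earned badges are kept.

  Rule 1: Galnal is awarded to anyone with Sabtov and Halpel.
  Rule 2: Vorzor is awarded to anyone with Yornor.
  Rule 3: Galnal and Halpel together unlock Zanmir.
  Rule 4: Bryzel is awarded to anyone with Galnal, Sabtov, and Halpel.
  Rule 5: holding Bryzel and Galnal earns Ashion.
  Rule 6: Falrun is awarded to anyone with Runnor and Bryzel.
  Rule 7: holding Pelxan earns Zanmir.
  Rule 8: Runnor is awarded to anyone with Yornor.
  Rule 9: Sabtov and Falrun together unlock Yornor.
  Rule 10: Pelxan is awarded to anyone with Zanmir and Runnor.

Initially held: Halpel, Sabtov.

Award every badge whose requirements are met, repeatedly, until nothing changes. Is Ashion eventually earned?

With Sabtov and Halpel, Galnal is earned (Rule 1).
With Galnal, Sabtov, and Halpel, Bryzel is earned (Rule 4).
With Bryzel and Galnal, Ashion is earned (Rule 5).

Yes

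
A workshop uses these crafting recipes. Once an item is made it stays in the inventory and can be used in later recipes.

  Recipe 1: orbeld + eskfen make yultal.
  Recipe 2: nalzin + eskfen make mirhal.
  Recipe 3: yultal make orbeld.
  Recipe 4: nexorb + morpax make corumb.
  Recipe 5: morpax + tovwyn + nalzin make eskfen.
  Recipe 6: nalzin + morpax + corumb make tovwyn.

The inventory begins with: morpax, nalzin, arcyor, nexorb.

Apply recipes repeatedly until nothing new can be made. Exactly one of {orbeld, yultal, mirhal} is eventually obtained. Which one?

nexorb + morpax → corumb (Recipe 4).
nalzin + morpax + corumb → tovwyn (Recipe 6).
morpax + tovwyn + nalzin → eskfen (Recipe 5).
nalzin + eskfen → mirhal (Recipe 2).
orbeld would need yultal (Recipe 3), but yultal is never obtained. yultal would need orbeld and eskfen (Recipe 1), but orbeld is never obtained.

mirhal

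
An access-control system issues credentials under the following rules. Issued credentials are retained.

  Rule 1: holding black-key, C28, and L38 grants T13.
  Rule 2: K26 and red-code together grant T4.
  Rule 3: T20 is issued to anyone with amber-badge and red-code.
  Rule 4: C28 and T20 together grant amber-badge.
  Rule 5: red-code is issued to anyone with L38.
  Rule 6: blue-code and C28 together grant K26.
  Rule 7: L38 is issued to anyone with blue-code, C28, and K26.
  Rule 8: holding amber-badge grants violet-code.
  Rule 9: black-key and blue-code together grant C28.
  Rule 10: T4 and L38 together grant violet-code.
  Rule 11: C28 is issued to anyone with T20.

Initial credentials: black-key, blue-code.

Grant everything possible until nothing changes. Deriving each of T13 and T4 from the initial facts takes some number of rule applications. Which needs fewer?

T13: Holding black-key and blue-code grants C28 (Rule 9). Holding blue-code and C28 grants K26 (Rule 6). Holding blue-code, C28, and K26 grants L38 (Rule 7). Holding black-key, C28, and L38 grants T13 (Rule 1). [4 rule applications]
T4: Holding black-key and blue-code grants C28 (Rule 9). Holding blue-code and C28 grants K26 (Rule 6). Holding blue-code, C28, and K26 grants L38 (Rule 7). Holding L38 grants red-code (Rule 5). Holding K26 and red-code grants T4 (Rule 2). [5 rule applications]
T13 needs fewer.

T13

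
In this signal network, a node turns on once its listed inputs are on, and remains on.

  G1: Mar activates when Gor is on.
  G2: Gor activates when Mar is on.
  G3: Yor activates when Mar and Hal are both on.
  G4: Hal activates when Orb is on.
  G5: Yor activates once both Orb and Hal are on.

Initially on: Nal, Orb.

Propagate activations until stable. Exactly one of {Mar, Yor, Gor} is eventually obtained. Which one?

Yor

Orb is on, so Hal activates (G4).
G5: Orb and Hal on → Yor on.
Mar would need Gor (G1), but Gor never turns on. Gor would need Mar (G2), but Mar never turns on.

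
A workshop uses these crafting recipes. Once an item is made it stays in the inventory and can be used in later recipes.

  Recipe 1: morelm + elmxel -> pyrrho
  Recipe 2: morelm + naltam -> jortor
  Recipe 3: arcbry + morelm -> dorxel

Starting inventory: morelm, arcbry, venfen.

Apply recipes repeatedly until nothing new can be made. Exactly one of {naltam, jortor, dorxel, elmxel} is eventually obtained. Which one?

dorxel

arcbry + morelm -> dorxel (Recipe 3).
No rule produces naltam, and it is not given. jortor would need morelm and naltam (Recipe 2), but naltam is never obtained. No rule produces elmxel, and it is not given.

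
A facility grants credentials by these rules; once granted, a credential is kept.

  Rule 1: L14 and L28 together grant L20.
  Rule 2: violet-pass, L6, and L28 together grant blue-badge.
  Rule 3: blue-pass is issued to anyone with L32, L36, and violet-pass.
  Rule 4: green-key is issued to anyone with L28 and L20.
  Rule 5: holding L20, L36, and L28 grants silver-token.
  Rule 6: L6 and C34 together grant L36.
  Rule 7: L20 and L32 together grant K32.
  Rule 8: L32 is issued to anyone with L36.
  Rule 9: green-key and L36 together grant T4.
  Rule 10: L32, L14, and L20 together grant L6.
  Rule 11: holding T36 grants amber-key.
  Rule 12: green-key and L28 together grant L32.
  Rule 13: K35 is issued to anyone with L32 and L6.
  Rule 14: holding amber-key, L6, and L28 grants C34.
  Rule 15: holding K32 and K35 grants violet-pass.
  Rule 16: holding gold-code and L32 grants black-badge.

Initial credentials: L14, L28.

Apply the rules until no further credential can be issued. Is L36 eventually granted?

L36 would need L6 and C34 (Rule 6), but C34 is never granted.

No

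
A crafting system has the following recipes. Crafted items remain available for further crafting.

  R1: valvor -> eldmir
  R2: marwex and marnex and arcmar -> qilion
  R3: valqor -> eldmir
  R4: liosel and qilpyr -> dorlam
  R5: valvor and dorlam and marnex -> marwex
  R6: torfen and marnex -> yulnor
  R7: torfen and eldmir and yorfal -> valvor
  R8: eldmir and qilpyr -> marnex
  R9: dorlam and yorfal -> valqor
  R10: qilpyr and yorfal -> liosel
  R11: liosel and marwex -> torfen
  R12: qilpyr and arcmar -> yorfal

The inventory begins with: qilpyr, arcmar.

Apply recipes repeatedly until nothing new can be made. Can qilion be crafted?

qilion would need marwex, marnex, and arcmar (R2), but marwex is never obtained.

No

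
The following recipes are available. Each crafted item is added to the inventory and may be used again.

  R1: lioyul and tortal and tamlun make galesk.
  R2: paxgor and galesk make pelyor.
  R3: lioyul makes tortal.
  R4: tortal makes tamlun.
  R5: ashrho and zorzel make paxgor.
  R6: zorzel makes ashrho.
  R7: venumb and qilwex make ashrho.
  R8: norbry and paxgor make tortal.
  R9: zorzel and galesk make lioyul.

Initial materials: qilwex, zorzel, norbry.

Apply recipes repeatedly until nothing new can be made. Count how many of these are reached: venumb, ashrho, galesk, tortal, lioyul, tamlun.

Using R6, zorzel makes ashrho.
Using R5, ashrho and zorzel make paxgor.
Using R8, norbry and paxgor make tortal.
tortal → tamlun (R4).
No rule produces venumb, and it is not given.
ashrho: reached.
galesk would need lioyul, tortal, and tamlun (R1), but lioyul is never obtained.
tortal: reached.
lioyul would need zorzel and galesk (R9), but galesk is never obtained.
tamlun: reached.
Reached: ashrho, tortal, and tamlun — 3 of the 6.

3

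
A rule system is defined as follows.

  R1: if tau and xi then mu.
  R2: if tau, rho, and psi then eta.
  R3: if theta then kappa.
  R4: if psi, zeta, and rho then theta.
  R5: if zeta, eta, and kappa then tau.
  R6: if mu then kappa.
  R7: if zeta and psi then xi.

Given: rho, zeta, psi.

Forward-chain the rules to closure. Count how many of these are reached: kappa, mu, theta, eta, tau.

2

From psi, zeta, and rho, R4 gives theta.
From theta, R3 gives kappa.
kappa: reached.
mu would need tau and xi (R1), but tau is never established.
theta: reached.
eta would need tau, rho, and psi (R2), but tau is never established.
tau would need zeta, eta, and kappa (R5), but eta is never established.
Reached: kappa and theta — 2 of the 5.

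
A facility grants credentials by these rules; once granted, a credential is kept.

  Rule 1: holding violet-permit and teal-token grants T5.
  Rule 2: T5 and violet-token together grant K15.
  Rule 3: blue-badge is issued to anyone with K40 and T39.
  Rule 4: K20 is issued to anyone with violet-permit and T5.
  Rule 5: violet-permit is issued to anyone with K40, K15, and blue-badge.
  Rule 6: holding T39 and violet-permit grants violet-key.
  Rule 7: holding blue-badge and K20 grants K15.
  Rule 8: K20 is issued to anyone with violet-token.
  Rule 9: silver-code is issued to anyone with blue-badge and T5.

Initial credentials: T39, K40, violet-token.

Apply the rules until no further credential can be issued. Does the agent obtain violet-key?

Yes

Holding violet-token grants K20 (Rule 8).
Holding K40 and T39 grants blue-badge (Rule 3).
Holding blue-badge and K20 grants K15 (Rule 7).
Holding K40, K15, and blue-badge grants violet-permit (Rule 5).
Holding T39 and violet-permit grants violet-key (Rule 6).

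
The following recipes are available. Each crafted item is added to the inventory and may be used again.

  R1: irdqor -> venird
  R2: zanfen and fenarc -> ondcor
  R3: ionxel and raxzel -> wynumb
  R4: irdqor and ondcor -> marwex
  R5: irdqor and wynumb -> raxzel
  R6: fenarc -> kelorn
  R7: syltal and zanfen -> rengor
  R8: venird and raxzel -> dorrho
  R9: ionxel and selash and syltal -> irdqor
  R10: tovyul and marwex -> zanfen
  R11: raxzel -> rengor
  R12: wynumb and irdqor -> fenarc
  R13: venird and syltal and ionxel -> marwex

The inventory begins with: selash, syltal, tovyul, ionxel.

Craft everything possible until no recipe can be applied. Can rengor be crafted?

Using R9, ionxel, selash, and syltal make irdqor.
Using R1, irdqor makes venird.
Using R13, venird, syltal, and ionxel make marwex.
tovyul and marwex -> zanfen (R10).
Using R7, syltal and zanfen make rengor.

Yes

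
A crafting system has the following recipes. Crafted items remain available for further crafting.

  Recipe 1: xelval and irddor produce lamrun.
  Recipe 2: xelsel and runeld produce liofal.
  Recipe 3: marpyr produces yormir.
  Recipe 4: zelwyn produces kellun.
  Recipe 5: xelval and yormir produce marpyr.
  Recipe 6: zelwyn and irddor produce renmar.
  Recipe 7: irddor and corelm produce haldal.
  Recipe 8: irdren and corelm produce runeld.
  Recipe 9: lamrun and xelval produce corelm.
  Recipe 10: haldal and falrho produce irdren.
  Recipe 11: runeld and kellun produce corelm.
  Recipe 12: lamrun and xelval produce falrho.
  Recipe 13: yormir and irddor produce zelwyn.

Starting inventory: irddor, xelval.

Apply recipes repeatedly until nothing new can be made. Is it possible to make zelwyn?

zelwyn would need yormir and irddor (Recipe 13), but yormir is never obtained.

No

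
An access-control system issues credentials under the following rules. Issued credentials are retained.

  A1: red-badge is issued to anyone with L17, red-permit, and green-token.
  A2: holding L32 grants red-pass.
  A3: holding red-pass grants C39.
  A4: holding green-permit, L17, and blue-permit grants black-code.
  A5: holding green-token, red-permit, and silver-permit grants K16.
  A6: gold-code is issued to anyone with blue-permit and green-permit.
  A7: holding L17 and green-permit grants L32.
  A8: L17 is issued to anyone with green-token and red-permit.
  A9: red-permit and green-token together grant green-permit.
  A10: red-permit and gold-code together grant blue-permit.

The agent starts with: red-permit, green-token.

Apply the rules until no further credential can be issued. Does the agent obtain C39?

Holding green-token and red-permit grants L17 (A8).
Holding red-permit and green-token grants green-permit (A9).
Holding L17 and green-permit grants L32 (A7).
Holding L32 grants red-pass (A2).
Holding red-pass grants C39 (A3).

Yes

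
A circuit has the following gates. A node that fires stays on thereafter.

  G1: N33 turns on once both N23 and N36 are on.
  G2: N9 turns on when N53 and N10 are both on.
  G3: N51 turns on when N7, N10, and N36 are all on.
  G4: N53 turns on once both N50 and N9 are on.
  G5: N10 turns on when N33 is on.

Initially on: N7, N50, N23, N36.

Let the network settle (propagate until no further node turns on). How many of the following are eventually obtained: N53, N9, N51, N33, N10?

3

N23 and N36 are on, so N33 turns on (G1).
G5: N33 on → N10 on.
G3: N7, N10, and N36 on → N51 on.
N53 would need N50 and N9 (G4), but N9 never turns on.
N9 would need N53 and N10 (G2), but N53 never turns on.
N51: reached.
N33: reached.
N10: reached.
Reached: N51, N33, and N10 — 3 of the 5.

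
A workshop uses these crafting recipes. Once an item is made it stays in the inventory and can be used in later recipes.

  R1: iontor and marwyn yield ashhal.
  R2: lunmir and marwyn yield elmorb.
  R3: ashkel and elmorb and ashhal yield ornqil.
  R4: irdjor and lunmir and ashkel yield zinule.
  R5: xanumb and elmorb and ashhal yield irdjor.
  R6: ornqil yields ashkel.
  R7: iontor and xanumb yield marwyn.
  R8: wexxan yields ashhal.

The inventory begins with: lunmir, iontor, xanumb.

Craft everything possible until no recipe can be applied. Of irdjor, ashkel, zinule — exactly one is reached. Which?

Using R7, iontor and xanumb make marwyn.
lunmir and marwyn → elmorb (R2).
iontor and marwyn → ashhal (R1).
xanumb and elmorb and ashhal → irdjor (R5).
zinule would need irdjor, lunmir, and ashkel (R4), but ashkel is never obtained. ashkel would need ornqil (R6), but ornqil is never obtained.

irdjor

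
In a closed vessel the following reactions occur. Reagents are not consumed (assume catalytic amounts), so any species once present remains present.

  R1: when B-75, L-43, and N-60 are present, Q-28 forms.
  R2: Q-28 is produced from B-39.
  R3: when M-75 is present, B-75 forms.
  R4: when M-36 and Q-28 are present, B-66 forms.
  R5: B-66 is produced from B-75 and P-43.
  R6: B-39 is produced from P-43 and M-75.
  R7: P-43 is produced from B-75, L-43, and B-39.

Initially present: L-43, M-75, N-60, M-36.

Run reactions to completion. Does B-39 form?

B-39 would need P-43 and M-75 (R6), but P-43 never forms.

No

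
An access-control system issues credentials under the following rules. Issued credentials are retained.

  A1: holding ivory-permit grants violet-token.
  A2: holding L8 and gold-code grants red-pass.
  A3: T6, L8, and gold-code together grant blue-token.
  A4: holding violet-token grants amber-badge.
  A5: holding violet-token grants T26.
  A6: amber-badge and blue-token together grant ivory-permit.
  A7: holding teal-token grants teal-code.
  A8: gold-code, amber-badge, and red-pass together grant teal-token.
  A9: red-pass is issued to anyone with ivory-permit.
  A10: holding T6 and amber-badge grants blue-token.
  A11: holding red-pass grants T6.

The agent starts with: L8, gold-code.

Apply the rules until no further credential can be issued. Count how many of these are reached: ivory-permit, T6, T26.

1

Holding L8 and gold-code grants red-pass (A2).
Holding red-pass grants T6 (A11).
ivory-permit would need amber-badge and blue-token (A6), but amber-badge is never granted.
T6: reached.
T26 would need violet-token (A5), but violet-token is never granted.
Reached: T6 — 1 of the 3.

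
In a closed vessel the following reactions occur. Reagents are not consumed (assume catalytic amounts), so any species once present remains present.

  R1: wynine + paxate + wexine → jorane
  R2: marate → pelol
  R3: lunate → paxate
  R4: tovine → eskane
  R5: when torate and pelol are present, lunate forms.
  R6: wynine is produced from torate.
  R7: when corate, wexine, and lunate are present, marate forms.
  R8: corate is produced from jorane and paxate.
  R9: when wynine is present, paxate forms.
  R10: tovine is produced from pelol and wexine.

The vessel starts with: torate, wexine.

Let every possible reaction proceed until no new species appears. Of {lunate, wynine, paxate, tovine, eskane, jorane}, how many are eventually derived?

3

torate present → wynine forms (R6).
wynine present → paxate forms (R9).
wynine, paxate, and wexine present → jorane forms (R1).
lunate would need torate and pelol (R5), but pelol never forms.
wynine: reached.
paxate: reached.
tovine would need pelol and wexine (R10), but pelol never forms.
eskane would need tovine (R4), but tovine never forms.
jorane: reached.
Reached: wynine, paxate, and jorane — 3 of the 6.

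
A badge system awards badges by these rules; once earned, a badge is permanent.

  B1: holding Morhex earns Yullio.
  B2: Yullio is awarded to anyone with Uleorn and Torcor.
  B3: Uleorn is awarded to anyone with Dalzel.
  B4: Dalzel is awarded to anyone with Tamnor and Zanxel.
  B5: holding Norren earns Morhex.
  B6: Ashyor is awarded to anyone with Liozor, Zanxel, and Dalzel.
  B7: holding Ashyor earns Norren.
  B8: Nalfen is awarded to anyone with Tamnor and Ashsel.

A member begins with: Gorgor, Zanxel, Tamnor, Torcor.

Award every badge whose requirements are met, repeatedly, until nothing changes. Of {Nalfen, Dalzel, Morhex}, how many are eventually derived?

With Tamnor and Zanxel, Dalzel is earned (B4).
Nalfen would need Tamnor and Ashsel (B8), but Ashsel is never earned.
Dalzel: reached.
Morhex would need Norren (B5), but Norren is never earned.
Reached: Dalzel — 1 of the 3.

1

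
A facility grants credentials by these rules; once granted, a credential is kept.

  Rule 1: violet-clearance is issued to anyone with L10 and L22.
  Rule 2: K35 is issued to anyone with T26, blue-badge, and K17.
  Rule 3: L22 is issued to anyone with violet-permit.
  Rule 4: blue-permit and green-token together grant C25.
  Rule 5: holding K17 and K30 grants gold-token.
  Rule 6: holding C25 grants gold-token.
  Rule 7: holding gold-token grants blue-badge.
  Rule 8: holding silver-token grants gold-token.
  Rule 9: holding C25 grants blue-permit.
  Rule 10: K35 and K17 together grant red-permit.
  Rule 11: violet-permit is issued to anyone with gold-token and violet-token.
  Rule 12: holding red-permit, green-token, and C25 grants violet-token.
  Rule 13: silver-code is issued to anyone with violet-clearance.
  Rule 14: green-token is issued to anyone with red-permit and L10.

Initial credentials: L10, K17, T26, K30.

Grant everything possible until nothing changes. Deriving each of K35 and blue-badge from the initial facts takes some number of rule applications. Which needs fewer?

blue-badge

blue-badge: Holding K17 and K30 grants gold-token (Rule 5). Holding gold-token grants blue-badge (Rule 7). [2 rule applications]
K35: Holding K17 and K30 grants gold-token (Rule 5). Holding gold-token grants blue-badge (Rule 7). Holding T26, blue-badge, and K17 grants K35 (Rule 2). [3 rule applications]
blue-badge needs fewer.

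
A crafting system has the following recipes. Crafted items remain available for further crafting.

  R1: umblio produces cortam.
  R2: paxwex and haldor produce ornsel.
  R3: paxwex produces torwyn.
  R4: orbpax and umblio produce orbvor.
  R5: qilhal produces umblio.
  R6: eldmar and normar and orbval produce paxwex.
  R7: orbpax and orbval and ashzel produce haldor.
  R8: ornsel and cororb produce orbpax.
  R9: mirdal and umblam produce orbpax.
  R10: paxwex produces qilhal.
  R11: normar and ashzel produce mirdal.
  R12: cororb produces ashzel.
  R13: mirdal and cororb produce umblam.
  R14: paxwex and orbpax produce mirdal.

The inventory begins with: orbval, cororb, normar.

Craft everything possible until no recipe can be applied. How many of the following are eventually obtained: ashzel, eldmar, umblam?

2

Using R12, cororb makes ashzel.
normar and ashzel → mirdal (R11).
Using R13, mirdal and cororb make umblam.
ashzel: reached.
No rule produces eldmar, and it is not given.
umblam: reached.
Reached: ashzel and umblam — 2 of the 3.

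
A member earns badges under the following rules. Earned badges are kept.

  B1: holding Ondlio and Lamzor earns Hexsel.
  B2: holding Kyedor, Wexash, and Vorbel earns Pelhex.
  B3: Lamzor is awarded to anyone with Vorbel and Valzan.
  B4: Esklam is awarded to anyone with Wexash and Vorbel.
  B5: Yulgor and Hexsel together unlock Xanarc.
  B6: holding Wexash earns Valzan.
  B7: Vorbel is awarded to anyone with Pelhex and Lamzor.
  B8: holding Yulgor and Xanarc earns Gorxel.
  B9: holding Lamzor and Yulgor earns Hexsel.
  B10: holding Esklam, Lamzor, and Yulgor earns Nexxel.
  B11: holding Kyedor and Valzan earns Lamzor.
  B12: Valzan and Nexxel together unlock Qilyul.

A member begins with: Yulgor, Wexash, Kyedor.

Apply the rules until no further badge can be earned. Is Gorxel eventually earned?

Yes

With Wexash, Valzan is earned (B6).
With Kyedor and Valzan, Lamzor is earned (B11).
With Lamzor and Yulgor, Hexsel is earned (B9).
With Yulgor and Hexsel, Xanarc is earned (B5).
With Yulgor and Xanarc, Gorxel is earned (B8).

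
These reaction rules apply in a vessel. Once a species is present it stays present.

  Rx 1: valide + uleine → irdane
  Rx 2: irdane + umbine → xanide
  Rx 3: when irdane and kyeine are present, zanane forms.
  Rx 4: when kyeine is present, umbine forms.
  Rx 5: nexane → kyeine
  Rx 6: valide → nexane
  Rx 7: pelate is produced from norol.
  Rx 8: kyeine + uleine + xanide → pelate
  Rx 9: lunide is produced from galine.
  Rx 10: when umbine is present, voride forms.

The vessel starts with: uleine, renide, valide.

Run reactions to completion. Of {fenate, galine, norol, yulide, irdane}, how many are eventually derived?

valide and uleine present → irdane forms (Rx 1).
No rule produces fenate, and it is not given.
No rule produces galine, and it is not given.
No rule produces norol, and it is not given.
No rule produces yulide, and it is not given.
irdane: reached.
Reached: irdane — 1 of the 5.

1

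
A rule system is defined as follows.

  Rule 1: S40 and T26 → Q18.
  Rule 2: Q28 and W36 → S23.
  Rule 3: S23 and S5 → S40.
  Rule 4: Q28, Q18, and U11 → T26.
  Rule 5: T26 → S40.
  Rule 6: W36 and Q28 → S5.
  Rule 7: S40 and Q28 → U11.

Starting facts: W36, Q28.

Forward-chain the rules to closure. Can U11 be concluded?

Yes

Q28 and W36 hold, so S23 follows (Rule 2).
From W36 and Q28, Rule 6 gives S5.
S23 and S5 hold, so S40 follows (Rule 3).
S40 and Q28 hold, so U11 follows (Rule 7).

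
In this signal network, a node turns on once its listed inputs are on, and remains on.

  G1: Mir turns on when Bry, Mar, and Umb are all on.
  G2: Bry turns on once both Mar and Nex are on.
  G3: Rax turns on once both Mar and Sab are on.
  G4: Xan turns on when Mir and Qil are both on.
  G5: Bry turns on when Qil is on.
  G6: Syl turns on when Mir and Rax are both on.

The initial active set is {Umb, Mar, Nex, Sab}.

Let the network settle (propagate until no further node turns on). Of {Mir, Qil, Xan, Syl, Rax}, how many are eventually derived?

3

Mar and Sab are on, so Rax turns on (G3).
Mar and Nex are on, so Bry turns on (G2).
Bry, Mar, and Umb are on, so Mir turns on (G1).
Mir and Rax are on, so Syl turns on (G6).
Mir: reached.
No rule produces Qil, and it is not given.
Xan would need Mir and Qil (G4), but Qil never turns on.
Syl: reached.
Rax: reached.
Reached: Mir, Syl, and Rax — 3 of the 5.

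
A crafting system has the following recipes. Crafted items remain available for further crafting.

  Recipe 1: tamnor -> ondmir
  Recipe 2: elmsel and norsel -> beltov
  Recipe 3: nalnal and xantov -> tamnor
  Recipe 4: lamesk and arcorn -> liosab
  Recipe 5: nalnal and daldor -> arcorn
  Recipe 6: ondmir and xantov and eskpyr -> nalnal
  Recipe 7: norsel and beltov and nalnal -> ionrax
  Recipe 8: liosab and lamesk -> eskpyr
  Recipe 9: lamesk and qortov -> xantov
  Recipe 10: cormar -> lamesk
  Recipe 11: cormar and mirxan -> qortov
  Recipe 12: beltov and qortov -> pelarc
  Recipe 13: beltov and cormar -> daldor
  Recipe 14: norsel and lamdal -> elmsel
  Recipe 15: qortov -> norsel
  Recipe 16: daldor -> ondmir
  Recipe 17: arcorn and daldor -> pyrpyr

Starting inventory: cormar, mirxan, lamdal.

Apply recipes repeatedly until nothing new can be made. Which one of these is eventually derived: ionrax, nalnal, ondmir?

ondmir

cormar and mirxan -> qortov (Recipe 11).
Using Recipe 15, qortov makes norsel.
Using Recipe 14, norsel and lamdal make elmsel.
elmsel and norsel -> beltov (Recipe 2).
beltov and cormar -> daldor (Recipe 13).
daldor -> ondmir (Recipe 16).
ionrax would need norsel, beltov, and nalnal (Recipe 7), but nalnal is never obtained. nalnal would need ondmir, xantov, and eskpyr (Recipe 6), but eskpyr is never obtained.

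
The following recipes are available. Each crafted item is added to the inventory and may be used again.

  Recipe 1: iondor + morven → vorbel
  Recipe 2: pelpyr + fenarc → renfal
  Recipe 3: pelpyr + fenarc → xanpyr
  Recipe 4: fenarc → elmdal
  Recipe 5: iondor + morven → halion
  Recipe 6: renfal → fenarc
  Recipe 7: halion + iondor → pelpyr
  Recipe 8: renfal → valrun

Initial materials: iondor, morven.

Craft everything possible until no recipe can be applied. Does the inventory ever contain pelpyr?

Yes

iondor + morven → halion (Recipe 5).
halion + iondor → pelpyr (Recipe 7).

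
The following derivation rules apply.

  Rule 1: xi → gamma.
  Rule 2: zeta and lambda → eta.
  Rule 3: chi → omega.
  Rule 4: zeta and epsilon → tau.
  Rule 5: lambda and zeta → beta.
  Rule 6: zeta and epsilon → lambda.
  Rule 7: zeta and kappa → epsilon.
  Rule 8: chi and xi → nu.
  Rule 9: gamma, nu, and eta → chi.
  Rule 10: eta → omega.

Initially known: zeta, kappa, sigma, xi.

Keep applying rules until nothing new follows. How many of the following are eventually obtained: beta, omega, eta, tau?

zeta and kappa hold, so epsilon follows (Rule 7).
zeta and epsilon hold, so tau follows (Rule 4).
zeta and epsilon hold, so lambda follows (Rule 6).
From zeta and lambda, Rule 2 gives eta.
lambda and zeta hold, so beta follows (Rule 5).
From eta, Rule 10 gives omega.
beta: reached.
omega: reached.
eta: reached.
tau: reached.
All 4 are reached.

4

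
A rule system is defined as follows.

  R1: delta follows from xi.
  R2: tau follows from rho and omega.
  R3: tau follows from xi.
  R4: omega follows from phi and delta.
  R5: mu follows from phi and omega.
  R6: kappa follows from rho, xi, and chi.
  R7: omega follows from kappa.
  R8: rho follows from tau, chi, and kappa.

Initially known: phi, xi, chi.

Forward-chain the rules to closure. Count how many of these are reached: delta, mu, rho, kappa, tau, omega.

xi holds, so delta follows (R1).
From xi, R3 gives tau.
phi and delta hold, so omega follows (R4).
phi and omega hold, so mu follows (R5).
delta: reached.
mu: reached.
rho would need tau, chi, and kappa (R8), but kappa is never established.
kappa would need rho, xi, and chi (R6), but rho is never established.
tau: reached.
omega: reached.
Reached: delta, mu, tau, and omega — 4 of the 6.

4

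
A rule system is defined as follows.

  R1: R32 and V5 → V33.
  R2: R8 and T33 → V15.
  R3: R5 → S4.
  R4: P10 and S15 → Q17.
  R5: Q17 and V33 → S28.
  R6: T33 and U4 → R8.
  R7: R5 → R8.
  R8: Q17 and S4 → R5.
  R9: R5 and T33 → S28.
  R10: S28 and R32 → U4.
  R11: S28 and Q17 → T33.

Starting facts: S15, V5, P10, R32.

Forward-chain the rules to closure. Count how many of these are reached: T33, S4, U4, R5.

2

From R32 and V5, R1 gives V33.
P10 and S15 hold, so Q17 follows (R4).
From Q17 and V33, R5 gives S28.
S28 and R32 hold, so U4 follows (R10).
S28 and Q17 hold, so T33 follows (R11).
T33: reached.
S4 would need R5 (R3), but R5 is never established.
U4: reached.
R5 would need Q17 and S4 (R8), but S4 is never established.
Reached: T33 and U4 — 2 of the 4.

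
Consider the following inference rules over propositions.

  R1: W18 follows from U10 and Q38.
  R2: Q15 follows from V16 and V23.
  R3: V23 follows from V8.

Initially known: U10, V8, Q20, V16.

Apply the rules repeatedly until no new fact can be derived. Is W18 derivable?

W18 would need U10 and Q38 (R1), but Q38 is never established.

No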